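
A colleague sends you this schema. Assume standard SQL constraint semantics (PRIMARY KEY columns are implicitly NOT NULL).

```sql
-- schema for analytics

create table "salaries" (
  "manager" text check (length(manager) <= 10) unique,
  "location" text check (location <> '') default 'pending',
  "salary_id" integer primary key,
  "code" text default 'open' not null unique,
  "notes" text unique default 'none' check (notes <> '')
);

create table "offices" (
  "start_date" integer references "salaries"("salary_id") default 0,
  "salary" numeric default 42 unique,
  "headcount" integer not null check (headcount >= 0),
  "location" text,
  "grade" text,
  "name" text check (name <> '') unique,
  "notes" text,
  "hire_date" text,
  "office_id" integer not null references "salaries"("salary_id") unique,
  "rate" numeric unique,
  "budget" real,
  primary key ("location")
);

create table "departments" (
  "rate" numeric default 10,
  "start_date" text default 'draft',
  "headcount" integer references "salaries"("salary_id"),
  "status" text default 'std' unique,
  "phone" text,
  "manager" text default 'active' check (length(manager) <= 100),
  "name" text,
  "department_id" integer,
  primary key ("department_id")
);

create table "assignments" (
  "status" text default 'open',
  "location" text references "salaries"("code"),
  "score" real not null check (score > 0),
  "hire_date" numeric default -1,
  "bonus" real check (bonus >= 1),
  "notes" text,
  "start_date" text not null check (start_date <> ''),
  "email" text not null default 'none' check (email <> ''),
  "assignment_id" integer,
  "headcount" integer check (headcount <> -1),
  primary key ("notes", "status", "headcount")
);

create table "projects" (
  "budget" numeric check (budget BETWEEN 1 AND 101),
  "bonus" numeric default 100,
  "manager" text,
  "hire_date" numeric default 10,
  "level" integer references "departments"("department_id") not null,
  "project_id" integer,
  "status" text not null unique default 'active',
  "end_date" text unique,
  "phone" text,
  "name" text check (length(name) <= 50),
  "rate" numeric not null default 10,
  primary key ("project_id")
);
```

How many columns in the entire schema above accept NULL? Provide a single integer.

29

salaries: 3 nullable (manager, location, notes — PK (salary_id) and explicit NOT NULL columns excluded).
offices: 8 nullable (start_date, salary, grade, name, notes, hire_date, rate, budget — PK (location) and explicit NOT NULL columns excluded).
departments: 7 nullable (rate, start_date, headcount, status, phone, manager, name — PK (department_id) and explicit NOT NULL columns excluded).
assignments: 4 nullable (location, hire_date, bonus, assignment_id — PK (notes, status, headcount) and explicit NOT NULL columns excluded).
projects: 7 nullable (budget, bonus, manager, hire_date, end_date, phone, name — PK (project_id) and explicit NOT NULL columns excluded).
Total: 3 + 8 + 7 + 4 + 7 = 29.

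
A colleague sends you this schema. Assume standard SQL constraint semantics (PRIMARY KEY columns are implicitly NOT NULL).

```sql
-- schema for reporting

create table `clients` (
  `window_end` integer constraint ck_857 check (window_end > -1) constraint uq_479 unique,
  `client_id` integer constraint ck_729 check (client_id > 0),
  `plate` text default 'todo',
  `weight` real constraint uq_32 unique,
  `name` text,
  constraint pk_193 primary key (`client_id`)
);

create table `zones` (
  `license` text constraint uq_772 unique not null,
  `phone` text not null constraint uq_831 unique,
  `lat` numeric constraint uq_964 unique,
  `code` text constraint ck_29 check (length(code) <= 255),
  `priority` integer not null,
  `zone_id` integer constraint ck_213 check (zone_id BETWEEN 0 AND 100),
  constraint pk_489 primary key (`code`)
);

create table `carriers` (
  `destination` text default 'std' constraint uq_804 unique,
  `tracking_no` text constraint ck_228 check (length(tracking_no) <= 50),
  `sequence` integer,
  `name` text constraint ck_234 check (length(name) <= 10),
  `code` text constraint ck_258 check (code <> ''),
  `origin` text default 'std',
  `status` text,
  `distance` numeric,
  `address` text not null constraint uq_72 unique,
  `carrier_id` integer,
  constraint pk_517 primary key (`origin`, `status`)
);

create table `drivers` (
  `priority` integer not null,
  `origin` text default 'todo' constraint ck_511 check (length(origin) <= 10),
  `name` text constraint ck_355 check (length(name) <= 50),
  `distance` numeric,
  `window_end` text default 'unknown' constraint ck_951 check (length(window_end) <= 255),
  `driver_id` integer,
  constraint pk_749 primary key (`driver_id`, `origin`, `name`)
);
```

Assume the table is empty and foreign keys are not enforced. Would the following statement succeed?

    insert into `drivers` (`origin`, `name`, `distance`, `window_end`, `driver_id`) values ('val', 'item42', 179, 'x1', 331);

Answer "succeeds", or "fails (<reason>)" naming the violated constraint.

priority is omitted from the column list and has no DEFAULT, so it would receive NULL.
But priority is declared NOT NULL.

fails (NOT NULL on priority)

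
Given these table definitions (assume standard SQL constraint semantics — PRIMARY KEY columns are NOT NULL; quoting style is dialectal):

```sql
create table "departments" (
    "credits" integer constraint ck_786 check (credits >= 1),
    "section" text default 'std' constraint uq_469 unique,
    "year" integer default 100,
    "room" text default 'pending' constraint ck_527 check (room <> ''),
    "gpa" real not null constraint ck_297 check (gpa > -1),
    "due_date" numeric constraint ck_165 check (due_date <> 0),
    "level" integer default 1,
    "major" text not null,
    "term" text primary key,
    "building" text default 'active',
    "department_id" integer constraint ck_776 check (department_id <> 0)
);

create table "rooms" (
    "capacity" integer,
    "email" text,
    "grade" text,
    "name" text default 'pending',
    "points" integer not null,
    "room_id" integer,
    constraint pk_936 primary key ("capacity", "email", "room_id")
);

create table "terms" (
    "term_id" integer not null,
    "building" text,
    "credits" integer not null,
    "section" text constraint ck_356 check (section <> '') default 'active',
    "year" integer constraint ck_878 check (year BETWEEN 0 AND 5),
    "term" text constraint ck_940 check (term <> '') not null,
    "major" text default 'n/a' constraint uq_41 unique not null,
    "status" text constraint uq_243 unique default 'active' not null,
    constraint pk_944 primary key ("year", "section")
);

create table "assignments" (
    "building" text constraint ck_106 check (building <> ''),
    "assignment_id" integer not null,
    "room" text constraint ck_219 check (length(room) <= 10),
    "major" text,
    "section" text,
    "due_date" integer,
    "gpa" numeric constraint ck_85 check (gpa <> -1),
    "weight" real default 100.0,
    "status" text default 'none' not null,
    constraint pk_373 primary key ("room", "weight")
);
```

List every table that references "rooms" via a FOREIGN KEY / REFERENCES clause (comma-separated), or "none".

none

No REFERENCES clause anywhere in the schema names rooms.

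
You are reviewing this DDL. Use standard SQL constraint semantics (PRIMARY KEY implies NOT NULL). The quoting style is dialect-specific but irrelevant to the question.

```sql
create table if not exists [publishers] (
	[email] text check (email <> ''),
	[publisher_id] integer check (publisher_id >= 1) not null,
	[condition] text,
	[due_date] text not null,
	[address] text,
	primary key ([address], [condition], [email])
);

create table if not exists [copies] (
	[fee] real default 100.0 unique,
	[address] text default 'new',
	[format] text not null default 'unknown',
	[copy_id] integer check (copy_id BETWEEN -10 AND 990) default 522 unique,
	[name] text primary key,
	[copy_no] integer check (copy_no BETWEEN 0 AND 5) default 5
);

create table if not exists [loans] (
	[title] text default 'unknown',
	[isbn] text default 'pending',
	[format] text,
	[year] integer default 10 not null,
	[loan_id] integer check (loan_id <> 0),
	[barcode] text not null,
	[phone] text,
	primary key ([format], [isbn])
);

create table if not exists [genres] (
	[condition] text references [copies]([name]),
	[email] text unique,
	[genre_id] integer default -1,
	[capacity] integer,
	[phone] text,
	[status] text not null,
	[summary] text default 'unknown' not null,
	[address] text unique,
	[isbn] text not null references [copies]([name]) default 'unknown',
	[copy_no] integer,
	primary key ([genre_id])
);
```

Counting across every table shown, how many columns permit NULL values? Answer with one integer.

publishers: 0 nullable (none — PK (address, condition, email) and explicit NOT NULL columns excluded).
copies: 4 nullable (fee, address, copy_id, copy_no — PK (name) and explicit NOT NULL columns excluded).
loans: 3 nullable (title, loan_id, phone — PK (format, isbn) and explicit NOT NULL columns excluded).
genres: 6 nullable (condition, email, capacity, phone, address, copy_no — PK (genre_id) and explicit NOT NULL columns excluded).
Total: 0 + 4 + 3 + 6 = 13.

13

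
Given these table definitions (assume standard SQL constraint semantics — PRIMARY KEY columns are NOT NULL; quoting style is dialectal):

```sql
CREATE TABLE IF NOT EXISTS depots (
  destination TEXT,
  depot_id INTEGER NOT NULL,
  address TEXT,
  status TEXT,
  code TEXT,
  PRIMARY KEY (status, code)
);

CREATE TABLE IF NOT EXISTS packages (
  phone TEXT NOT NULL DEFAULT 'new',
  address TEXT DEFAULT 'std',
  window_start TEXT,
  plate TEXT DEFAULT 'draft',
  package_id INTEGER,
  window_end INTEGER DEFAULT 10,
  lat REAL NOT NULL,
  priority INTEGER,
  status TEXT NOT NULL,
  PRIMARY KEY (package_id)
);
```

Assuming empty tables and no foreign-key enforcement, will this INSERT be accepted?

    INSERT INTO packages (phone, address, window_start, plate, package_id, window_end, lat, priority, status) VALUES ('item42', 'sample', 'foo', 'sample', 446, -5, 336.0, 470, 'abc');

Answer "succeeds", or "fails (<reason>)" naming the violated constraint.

NOT NULL columns: lat is supplied; package_id is supplied; phone is supplied; status is supplied.
No constraint is violated.

succeeds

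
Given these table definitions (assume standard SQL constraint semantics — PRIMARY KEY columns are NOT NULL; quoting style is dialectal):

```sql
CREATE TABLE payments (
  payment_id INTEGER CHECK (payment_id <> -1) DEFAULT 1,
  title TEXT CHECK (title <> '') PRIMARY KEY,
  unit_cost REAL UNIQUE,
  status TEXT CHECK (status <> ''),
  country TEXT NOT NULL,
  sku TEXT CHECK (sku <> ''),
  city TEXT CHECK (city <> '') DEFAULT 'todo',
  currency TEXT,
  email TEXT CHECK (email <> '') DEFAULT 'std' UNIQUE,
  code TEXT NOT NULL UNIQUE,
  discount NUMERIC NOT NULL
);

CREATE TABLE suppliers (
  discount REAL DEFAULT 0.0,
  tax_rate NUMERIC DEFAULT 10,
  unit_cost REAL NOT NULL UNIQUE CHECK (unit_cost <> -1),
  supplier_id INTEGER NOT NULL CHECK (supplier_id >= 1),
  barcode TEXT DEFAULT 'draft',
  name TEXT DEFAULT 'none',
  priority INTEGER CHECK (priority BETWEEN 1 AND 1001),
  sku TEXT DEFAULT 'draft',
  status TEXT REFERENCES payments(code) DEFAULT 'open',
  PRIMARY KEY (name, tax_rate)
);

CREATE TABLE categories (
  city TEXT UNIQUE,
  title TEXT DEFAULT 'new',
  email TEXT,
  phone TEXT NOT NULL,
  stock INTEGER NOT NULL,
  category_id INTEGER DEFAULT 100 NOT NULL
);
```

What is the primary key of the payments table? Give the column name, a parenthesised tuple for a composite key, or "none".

title

title is declared PRIMARY KEY inline on the column.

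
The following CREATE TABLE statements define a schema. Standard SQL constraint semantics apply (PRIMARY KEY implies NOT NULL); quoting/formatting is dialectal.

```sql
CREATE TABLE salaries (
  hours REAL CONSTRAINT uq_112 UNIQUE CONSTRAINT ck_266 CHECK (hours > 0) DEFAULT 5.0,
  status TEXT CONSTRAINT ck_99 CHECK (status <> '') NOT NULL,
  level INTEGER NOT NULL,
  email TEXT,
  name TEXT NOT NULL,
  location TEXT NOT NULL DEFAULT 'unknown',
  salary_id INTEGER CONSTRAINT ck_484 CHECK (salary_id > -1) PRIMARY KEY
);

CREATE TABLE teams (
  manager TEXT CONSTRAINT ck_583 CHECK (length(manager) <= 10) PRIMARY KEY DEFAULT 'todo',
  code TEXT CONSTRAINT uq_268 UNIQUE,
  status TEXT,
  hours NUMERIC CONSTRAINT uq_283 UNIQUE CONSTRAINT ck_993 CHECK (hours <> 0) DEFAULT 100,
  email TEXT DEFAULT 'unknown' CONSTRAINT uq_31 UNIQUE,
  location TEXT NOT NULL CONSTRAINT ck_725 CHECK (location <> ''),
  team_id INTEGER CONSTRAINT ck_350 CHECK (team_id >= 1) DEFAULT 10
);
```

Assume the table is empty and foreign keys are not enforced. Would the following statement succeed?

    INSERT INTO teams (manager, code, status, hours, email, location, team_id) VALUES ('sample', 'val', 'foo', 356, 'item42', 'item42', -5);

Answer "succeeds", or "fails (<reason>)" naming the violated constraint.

fails (CHECK on team_id)

The value -5 for team_id violates CHECK (team_id >= 1).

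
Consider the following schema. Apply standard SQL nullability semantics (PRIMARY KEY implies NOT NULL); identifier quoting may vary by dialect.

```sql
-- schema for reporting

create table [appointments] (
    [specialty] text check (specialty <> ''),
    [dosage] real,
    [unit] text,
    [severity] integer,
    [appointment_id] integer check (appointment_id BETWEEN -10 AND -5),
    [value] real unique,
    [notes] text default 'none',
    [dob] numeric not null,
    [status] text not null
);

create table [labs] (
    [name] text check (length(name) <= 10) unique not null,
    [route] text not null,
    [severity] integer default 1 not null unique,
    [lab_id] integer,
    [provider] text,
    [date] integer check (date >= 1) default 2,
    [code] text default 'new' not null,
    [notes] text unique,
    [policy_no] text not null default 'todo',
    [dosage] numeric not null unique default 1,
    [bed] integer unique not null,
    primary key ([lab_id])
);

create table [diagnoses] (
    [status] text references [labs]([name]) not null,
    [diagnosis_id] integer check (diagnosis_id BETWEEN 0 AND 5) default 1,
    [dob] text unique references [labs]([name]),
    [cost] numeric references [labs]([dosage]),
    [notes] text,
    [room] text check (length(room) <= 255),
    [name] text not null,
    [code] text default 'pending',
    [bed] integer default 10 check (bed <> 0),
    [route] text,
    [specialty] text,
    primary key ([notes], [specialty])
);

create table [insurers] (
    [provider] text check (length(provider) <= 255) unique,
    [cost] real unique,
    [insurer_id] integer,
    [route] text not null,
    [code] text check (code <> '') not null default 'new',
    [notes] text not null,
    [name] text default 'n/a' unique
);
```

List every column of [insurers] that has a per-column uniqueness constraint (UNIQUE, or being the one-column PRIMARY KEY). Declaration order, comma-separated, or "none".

provider, cost, name

- provider: declared UNIQUE → unique.
- cost: declared UNIQUE → unique.
- insurer_id: no UNIQUE or single-column PK constraint.
- route: no UNIQUE or single-column PK constraint.
- code: no UNIQUE or single-column PK constraint.
- notes: no UNIQUE or single-column PK constraint.
- name: declared UNIQUE → unique.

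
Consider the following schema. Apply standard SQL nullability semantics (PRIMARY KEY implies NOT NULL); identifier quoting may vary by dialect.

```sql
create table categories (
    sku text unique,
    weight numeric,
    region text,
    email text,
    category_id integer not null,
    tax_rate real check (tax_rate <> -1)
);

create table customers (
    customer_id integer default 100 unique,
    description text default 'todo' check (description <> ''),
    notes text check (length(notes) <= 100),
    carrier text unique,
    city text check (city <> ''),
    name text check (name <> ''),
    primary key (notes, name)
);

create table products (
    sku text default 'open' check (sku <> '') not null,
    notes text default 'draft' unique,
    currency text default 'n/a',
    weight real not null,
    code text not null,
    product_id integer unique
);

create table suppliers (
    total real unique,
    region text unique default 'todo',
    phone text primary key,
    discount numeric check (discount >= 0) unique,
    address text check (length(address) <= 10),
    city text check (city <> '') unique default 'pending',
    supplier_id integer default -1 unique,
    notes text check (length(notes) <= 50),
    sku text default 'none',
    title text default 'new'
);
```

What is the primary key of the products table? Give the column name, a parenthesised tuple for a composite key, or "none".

No column is declared PRIMARY KEY inline, and there is no table-level PRIMARY KEY clause in products.

none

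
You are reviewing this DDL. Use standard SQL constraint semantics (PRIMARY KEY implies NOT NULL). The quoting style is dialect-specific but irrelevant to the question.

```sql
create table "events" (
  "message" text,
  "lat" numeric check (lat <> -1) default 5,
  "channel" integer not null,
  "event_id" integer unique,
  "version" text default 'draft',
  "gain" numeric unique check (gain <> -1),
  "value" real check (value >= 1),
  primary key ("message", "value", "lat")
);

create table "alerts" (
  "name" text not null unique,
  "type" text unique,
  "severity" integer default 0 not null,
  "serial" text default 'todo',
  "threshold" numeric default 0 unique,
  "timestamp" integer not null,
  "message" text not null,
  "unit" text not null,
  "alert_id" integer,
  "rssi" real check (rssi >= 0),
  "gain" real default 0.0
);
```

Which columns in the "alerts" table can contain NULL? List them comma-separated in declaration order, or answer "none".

- name: declared NOT NULL → not nullable.
- type: UNIQUE does not imply NOT NULL → nullable.
- severity: declared NOT NULL → not nullable.
- serial: DEFAULT only fills an omitted column; an explicit NULL is still allowed → nullable.
- threshold: UNIQUE does not imply NOT NULL → nullable.
- timestamp: declared NOT NULL → not nullable.
- message: declared NOT NULL → not nullable.
- unit: declared NOT NULL → not nullable.
- alert_id: no NOT NULL constraint applies → nullable.
- rssi: CHECK does not forbid NULL (a CHECK constraint passes when its expression is NULL) → nullable.
- gain: DEFAULT only fills an omitted column; an explicit NULL is still allowed → nullable.

type, serial, threshold, alert_id, rssi, gain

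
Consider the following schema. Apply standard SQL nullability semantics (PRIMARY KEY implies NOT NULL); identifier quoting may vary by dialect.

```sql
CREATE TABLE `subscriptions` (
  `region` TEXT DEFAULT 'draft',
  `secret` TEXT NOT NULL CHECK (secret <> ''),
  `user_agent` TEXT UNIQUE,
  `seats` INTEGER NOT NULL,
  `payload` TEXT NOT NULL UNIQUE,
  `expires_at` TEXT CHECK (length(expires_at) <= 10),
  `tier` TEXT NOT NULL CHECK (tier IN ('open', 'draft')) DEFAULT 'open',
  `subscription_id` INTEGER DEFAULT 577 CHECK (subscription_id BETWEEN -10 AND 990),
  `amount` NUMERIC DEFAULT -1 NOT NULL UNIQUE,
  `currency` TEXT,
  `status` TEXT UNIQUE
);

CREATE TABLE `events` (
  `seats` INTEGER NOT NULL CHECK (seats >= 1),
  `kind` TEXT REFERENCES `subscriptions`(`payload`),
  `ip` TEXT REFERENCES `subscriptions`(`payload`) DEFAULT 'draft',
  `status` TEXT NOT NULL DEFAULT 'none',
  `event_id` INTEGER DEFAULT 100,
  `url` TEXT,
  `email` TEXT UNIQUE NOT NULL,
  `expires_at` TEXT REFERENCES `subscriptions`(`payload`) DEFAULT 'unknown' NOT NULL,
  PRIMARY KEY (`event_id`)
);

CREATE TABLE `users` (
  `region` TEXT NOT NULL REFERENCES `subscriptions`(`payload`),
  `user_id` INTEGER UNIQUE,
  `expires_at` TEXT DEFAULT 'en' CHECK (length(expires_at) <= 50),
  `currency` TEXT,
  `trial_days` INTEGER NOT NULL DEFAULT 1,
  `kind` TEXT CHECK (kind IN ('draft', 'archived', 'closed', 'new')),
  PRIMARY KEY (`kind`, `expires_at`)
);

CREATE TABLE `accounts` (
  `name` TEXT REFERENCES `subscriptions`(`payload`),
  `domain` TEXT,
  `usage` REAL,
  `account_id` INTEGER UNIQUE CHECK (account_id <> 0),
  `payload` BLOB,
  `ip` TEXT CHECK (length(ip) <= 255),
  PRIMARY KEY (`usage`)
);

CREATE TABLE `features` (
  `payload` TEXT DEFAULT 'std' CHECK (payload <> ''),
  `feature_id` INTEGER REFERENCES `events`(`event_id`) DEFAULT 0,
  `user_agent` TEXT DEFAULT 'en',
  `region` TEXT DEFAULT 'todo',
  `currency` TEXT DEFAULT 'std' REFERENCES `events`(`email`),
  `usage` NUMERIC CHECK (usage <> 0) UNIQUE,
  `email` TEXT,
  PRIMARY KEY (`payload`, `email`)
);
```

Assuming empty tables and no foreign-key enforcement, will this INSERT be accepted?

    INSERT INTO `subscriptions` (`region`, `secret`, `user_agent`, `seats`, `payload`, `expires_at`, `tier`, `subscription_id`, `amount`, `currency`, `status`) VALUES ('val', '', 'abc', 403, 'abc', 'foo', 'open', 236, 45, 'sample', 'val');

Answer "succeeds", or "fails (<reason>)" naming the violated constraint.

The value '' for secret violates CHECK (secret <> '').

fails (CHECK on secret)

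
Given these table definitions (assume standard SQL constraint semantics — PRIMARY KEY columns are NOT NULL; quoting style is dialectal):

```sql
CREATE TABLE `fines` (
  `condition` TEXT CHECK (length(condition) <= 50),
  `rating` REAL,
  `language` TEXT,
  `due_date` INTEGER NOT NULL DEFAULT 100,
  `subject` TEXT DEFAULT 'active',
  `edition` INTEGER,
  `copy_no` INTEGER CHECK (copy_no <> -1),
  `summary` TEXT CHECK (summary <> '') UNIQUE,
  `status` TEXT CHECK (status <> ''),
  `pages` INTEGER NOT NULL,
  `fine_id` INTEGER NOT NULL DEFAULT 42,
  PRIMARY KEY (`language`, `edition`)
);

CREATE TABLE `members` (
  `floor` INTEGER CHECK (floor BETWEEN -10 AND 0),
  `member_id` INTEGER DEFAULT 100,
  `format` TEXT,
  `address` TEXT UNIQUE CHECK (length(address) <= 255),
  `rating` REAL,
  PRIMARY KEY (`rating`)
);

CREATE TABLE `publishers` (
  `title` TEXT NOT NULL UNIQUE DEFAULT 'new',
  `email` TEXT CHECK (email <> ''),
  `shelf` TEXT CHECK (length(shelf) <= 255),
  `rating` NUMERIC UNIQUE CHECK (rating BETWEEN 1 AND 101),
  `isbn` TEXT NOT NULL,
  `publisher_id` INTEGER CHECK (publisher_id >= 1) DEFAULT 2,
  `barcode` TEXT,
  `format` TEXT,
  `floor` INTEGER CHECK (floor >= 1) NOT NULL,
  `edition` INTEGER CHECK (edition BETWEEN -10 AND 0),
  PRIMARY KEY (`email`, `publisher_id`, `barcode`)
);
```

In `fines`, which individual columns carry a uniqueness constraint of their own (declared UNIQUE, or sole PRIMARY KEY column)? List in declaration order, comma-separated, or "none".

- condition: no UNIQUE or single-column PK constraint.
- rating: no UNIQUE or single-column PK constraint.
- language: part of a composite PRIMARY KEY — only the tuple is unique, not this column on its own.
- due_date: no UNIQUE or single-column PK constraint.
- subject: no UNIQUE or single-column PK constraint.
- edition: part of a composite PRIMARY KEY — only the tuple is unique, not this column on its own.
- copy_no: no UNIQUE or single-column PK constraint.
- summary: declared UNIQUE → unique.
- status: no UNIQUE or single-column PK constraint.
- pages: no UNIQUE or single-column PK constraint.
- fine_id: no UNIQUE or single-column PK constraint.

summary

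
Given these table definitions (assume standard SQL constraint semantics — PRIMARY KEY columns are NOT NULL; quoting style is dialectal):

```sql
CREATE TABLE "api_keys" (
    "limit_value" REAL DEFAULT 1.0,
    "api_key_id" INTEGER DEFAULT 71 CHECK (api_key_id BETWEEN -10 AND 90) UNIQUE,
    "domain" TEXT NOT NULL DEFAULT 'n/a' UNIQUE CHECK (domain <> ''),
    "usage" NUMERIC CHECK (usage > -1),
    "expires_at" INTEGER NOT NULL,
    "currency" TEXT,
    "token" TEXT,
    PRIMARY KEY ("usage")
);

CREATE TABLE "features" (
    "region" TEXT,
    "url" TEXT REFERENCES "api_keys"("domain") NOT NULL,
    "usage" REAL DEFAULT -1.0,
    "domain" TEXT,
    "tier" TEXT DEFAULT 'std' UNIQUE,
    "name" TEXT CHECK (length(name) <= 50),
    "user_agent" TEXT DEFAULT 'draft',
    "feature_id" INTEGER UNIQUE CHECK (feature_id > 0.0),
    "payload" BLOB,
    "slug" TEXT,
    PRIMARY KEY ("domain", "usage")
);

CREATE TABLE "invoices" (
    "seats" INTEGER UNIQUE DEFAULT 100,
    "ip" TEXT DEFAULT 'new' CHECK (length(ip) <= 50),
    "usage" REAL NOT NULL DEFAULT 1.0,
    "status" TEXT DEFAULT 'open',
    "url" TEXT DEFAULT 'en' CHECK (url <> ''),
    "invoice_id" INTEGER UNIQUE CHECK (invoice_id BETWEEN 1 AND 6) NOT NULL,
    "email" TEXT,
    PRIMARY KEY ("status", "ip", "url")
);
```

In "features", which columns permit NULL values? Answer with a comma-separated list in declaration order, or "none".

- region: no NOT NULL constraint applies → nullable.
- url: declared NOT NULL → not nullable.
- usage: part of the PRIMARY KEY, which implies NOT NULL → not nullable.
- domain: part of the PRIMARY KEY, which implies NOT NULL → not nullable.
- tier: UNIQUE does not imply NOT NULL → nullable.
- name: CHECK does not forbid NULL (a CHECK constraint passes when its expression is NULL) → nullable.
- user_agent: DEFAULT only fills an omitted column; an explicit NULL is still allowed → nullable.
- feature_id: CHECK does not forbid NULL (a CHECK constraint passes when its expression is NULL) → nullable.
- payload: no NOT NULL constraint applies → nullable.
- slug: no NOT NULL constraint applies → nullable.

region, tier, name, user_agent, feature_id, payload, slug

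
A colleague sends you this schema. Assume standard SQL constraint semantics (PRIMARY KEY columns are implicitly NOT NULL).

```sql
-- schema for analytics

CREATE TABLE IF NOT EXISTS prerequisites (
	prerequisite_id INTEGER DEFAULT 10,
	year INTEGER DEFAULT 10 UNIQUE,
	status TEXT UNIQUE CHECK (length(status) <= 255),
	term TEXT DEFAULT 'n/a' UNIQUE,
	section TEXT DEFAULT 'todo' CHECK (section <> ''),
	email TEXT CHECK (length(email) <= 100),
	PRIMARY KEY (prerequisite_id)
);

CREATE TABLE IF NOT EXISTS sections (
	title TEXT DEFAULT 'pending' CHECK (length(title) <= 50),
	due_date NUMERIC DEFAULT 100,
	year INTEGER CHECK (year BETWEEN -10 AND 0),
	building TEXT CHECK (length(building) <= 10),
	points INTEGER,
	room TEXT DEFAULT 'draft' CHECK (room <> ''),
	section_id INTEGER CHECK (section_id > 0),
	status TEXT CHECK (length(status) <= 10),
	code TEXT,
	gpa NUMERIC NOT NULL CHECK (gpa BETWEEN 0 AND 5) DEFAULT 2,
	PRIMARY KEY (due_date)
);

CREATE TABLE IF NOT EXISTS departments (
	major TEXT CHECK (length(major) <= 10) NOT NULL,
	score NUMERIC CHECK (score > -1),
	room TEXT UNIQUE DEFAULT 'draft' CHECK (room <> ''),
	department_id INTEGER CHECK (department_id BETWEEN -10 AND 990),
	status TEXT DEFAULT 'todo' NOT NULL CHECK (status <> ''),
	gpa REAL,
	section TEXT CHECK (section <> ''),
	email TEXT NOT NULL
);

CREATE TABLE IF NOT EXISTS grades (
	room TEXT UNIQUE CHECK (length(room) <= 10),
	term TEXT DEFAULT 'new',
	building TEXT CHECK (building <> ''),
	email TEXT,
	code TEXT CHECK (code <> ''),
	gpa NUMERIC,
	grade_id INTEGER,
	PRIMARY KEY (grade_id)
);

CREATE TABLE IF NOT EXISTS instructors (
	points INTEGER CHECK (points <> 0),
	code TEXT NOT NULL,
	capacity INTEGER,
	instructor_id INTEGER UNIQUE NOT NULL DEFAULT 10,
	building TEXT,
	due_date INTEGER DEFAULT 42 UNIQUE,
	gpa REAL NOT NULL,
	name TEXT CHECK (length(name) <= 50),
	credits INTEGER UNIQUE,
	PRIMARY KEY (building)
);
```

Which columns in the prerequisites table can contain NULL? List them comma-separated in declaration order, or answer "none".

- prerequisite_id: part of the PRIMARY KEY, which implies NOT NULL → not nullable.
- year: UNIQUE does not imply NOT NULL → nullable.
- status: CHECK does not forbid NULL (a CHECK constraint passes when its expression is NULL) → nullable.
- term: UNIQUE does not imply NOT NULL → nullable.
- section: CHECK does not forbid NULL (a CHECK constraint passes when its expression is NULL) → nullable.
- email: CHECK does not forbid NULL (a CHECK constraint passes when its expression is NULL) → nullable.

year, status, term, section, email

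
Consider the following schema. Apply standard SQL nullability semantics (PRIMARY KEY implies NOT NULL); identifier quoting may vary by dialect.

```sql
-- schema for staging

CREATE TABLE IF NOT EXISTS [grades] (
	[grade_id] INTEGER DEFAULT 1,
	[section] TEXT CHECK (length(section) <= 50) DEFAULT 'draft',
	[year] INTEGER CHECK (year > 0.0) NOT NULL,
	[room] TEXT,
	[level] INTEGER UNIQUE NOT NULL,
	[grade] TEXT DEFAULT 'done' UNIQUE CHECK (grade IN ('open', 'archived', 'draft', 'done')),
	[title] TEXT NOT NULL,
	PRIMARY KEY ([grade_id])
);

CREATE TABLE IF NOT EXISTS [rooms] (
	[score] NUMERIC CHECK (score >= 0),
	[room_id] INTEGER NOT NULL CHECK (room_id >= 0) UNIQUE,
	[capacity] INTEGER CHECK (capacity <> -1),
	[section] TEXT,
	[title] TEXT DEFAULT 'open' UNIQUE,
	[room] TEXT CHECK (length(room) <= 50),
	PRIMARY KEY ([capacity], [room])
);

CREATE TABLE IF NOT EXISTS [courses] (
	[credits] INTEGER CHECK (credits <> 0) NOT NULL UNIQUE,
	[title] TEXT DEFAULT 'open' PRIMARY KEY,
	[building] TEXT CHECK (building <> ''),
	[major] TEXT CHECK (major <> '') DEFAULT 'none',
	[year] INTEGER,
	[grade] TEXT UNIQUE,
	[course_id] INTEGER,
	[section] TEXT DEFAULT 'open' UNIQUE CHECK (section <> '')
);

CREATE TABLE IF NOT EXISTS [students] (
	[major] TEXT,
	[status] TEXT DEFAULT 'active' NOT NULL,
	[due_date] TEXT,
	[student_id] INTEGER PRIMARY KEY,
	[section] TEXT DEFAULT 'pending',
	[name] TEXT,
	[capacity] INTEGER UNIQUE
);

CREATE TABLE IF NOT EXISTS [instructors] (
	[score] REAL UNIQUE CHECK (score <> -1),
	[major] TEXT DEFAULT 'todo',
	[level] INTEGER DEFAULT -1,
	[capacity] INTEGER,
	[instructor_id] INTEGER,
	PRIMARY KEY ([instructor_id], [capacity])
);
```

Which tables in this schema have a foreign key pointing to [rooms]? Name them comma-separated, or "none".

none

No REFERENCES clause anywhere in the schema names rooms.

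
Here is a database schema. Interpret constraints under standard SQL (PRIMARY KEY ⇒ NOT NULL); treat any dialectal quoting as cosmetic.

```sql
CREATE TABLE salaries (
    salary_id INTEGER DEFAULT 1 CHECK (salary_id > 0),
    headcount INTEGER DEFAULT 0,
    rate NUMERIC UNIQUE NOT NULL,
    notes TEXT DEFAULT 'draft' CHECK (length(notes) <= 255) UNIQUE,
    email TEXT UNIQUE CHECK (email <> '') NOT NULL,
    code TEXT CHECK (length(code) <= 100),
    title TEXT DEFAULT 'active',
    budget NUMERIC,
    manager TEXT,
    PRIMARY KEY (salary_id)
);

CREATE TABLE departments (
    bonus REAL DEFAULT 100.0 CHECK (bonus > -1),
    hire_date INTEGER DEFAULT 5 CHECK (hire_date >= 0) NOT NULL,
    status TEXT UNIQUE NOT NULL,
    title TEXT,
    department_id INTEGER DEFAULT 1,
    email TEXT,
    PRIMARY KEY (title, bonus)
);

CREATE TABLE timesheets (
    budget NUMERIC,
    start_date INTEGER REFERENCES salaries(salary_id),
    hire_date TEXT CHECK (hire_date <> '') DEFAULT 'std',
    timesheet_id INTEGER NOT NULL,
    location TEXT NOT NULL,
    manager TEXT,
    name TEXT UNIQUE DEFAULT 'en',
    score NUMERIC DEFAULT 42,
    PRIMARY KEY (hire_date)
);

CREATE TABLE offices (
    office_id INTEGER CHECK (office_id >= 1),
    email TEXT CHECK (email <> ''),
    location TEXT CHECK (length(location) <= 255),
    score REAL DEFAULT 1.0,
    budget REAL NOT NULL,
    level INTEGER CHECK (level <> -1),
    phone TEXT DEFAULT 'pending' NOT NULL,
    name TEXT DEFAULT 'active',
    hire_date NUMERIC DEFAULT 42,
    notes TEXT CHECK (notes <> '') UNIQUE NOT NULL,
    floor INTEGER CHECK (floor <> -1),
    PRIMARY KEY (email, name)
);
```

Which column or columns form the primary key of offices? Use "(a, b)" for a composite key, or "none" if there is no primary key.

(email, name)

A table-level PRIMARY KEY clause names 2 columns: email, name.
This is a composite key — the combination is unique, not each column individually.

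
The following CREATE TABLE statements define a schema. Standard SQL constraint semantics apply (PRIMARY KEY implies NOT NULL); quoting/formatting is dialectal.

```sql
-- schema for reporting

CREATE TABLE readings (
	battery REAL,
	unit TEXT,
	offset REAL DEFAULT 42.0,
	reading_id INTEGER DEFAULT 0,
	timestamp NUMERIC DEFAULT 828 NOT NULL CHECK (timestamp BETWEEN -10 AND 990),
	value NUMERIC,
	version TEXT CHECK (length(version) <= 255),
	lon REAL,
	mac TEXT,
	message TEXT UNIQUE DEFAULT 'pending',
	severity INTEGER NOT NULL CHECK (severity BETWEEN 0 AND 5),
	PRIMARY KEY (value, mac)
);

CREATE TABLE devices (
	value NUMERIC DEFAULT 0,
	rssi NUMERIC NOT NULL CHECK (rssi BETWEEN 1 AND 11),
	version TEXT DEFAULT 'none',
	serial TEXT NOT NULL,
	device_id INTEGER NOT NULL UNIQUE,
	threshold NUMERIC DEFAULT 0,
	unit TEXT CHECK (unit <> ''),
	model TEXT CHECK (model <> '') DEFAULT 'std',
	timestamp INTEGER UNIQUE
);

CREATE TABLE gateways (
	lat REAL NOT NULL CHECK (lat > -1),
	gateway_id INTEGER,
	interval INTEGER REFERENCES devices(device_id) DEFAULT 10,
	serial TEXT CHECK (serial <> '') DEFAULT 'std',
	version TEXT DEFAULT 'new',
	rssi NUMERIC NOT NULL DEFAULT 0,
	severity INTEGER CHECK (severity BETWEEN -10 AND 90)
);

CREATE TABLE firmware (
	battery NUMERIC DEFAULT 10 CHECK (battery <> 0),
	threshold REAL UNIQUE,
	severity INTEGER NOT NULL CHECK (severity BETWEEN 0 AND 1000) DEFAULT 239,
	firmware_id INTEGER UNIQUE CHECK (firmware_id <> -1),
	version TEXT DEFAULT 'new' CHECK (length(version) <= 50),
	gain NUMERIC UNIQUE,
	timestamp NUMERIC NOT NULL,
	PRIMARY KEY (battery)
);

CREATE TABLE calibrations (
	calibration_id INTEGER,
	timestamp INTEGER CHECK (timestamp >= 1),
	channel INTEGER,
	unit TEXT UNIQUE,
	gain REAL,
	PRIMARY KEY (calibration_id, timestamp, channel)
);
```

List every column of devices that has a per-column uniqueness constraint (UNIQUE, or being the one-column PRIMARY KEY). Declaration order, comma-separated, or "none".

- value: no UNIQUE or single-column PK constraint.
- rssi: no UNIQUE or single-column PK constraint.
- version: no UNIQUE or single-column PK constraint.
- serial: no UNIQUE or single-column PK constraint.
- device_id: declared UNIQUE → unique.
- threshold: no UNIQUE or single-column PK constraint.
- unit: no UNIQUE or single-column PK constraint.
- model: no UNIQUE or single-column PK constraint.
- timestamp: declared UNIQUE → unique.

device_id, timestamp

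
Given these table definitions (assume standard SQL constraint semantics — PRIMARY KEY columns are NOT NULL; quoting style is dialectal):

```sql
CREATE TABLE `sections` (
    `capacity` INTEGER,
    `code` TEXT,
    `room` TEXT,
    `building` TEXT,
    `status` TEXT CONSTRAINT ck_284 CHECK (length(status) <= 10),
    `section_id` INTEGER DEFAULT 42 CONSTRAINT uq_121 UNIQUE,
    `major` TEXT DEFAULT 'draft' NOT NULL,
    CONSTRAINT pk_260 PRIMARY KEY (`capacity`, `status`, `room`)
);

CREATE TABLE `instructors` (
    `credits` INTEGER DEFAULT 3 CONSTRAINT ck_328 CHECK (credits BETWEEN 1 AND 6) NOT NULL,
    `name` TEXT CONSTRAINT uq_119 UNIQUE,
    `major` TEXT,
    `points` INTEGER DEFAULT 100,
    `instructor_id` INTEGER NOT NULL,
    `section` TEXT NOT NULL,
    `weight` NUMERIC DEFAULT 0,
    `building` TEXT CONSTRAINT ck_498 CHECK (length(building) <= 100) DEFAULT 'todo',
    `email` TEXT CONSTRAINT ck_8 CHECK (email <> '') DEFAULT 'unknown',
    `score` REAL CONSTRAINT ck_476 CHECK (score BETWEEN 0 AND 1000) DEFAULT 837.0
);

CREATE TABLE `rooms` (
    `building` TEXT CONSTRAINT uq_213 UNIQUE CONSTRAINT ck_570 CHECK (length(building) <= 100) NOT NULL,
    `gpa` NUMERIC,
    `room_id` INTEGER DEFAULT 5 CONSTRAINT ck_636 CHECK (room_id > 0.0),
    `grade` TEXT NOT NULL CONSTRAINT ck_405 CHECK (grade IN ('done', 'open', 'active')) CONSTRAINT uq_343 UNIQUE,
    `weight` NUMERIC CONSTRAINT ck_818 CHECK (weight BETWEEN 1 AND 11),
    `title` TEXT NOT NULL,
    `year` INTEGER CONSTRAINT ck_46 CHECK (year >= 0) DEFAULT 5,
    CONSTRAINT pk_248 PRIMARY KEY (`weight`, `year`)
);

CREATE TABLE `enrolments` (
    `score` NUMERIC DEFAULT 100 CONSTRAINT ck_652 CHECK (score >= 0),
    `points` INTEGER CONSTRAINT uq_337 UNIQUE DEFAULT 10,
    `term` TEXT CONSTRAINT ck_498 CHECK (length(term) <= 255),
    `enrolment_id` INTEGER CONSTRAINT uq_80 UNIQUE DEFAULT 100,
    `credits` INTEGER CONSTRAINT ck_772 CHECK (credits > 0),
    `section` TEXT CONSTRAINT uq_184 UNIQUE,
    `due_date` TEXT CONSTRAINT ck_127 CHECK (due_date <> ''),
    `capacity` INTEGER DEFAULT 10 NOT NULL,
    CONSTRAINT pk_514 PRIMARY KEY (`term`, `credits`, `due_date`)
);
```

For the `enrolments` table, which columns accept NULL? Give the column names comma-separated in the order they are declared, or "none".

- score: CHECK does not forbid NULL (a CHECK constraint passes when its expression is NULL) → nullable.
- points: UNIQUE does not imply NOT NULL → nullable.
- term: part of the PRIMARY KEY, which implies NOT NULL → not nullable.
- enrolment_id: UNIQUE does not imply NOT NULL → nullable.
- credits: part of the PRIMARY KEY, which implies NOT NULL → not nullable.
- section: UNIQUE does not imply NOT NULL → nullable.
- due_date: part of the PRIMARY KEY, which implies NOT NULL → not nullable.
- capacity: declared NOT NULL → not nullable.

score, points, enrolment_id, section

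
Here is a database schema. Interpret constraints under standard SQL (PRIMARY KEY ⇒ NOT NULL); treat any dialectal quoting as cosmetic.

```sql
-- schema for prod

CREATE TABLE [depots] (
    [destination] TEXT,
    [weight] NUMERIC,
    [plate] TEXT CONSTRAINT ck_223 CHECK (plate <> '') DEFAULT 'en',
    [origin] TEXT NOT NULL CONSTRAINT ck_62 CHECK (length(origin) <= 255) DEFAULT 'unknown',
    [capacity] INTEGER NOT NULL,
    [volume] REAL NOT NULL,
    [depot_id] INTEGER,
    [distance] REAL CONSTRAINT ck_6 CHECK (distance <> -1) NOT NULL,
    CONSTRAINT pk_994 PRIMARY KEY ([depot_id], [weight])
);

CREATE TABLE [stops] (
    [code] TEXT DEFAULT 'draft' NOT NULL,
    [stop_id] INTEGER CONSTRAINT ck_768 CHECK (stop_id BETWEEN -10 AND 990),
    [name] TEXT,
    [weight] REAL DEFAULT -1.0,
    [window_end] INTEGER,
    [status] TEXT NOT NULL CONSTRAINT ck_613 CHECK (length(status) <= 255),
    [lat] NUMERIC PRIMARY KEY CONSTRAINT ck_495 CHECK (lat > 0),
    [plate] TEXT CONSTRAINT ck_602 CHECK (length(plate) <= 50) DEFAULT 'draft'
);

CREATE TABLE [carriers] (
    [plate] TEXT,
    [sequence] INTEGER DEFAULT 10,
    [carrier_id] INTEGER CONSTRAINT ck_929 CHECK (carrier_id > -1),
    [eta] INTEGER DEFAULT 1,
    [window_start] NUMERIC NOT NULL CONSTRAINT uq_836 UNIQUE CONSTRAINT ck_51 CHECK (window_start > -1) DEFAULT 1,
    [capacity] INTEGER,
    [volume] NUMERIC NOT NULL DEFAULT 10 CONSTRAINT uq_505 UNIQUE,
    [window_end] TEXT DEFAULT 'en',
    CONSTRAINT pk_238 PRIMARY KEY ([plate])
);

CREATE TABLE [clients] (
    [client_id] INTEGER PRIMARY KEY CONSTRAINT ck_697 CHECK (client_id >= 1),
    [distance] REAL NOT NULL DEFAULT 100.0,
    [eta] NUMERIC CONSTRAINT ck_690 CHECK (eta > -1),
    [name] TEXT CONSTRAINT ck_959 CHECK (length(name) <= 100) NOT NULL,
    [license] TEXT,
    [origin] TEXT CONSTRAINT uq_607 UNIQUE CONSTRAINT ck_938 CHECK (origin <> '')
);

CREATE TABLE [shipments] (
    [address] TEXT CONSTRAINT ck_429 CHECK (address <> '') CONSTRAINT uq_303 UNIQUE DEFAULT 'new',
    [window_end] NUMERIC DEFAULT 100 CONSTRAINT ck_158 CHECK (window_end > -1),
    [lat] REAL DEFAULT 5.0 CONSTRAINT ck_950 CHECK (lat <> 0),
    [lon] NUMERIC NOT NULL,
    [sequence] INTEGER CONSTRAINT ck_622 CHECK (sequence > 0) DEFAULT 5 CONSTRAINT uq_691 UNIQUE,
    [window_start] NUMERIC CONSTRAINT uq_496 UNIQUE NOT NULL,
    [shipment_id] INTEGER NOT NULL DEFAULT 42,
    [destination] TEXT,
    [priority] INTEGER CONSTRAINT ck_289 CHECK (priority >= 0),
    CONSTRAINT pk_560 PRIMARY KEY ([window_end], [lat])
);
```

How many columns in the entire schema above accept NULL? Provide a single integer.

depots: 2 nullable (destination, plate — PK (depot_id, weight) and explicit NOT NULL columns excluded).
stops: 5 nullable (stop_id, name, weight, window_end, plate — PK (lat) and explicit NOT NULL columns excluded).
carriers: 5 nullable (sequence, carrier_id, eta, capacity, window_end — PK (plate) and explicit NOT NULL columns excluded).
clients: 3 nullable (eta, license, origin — PK (client_id) and explicit NOT NULL columns excluded).
shipments: 4 nullable (address, sequence, destination, priority — PK (window_end, lat) and explicit NOT NULL columns excluded).
Total: 2 + 5 + 5 + 3 + 4 = 19.

19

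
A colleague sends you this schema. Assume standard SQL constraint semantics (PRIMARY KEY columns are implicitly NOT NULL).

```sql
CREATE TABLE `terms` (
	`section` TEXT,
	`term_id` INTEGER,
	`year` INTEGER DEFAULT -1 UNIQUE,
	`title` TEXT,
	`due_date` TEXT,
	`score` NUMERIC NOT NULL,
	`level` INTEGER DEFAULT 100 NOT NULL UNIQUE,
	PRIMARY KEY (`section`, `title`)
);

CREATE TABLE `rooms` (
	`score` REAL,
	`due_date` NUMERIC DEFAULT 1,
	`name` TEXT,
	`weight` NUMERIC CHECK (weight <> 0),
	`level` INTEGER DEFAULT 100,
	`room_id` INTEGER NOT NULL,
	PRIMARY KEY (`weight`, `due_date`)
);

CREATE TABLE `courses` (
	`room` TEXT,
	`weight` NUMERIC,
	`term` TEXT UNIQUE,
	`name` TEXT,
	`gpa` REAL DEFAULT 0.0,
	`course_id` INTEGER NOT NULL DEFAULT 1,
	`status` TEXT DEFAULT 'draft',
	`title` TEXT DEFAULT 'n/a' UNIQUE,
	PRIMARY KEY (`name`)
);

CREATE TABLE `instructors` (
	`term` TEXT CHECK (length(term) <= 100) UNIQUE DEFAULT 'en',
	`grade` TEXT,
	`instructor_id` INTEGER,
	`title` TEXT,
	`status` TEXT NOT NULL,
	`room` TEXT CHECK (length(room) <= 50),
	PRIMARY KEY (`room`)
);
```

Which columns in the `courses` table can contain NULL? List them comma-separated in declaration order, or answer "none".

room, weight, term, gpa, status, title

- room: no NOT NULL constraint applies → nullable.
- weight: no NOT NULL constraint applies → nullable.
- term: UNIQUE does not imply NOT NULL → nullable.
- name: part of the PRIMARY KEY, which implies NOT NULL → not nullable.
- gpa: DEFAULT only fills an omitted column; an explicit NULL is still allowed → nullable.
- course_id: declared NOT NULL → not nullable.
- status: DEFAULT only fills an omitted column; an explicit NULL is still allowed → nullable.
- title: UNIQUE does not imply NOT NULL → nullable.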